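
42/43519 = 6/6217  =  0.00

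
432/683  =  432/683 =0.63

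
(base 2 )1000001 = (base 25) 2f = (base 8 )101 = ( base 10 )65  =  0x41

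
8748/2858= 4374/1429  =  3.06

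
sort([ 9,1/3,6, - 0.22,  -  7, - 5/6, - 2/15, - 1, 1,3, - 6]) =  [ - 7, - 6,- 1, - 5/6  , - 0.22, - 2/15 , 1/3 , 1, 3, 6 , 9 ] 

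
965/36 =965/36 = 26.81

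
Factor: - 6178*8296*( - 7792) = 2^8 * 17^1*61^1*487^1 * 3089^1 = 399360944896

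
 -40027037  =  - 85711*467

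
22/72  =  11/36 = 0.31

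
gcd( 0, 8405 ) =8405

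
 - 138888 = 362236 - 501124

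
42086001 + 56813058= 98899059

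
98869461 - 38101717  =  60767744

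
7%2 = 1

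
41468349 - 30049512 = 11418837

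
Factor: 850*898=763300 = 2^2*5^2*17^1 * 449^1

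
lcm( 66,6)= 66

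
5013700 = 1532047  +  3481653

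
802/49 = 802/49 = 16.37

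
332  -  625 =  - 293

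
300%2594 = 300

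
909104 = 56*16234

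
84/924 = 1/11 = 0.09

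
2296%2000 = 296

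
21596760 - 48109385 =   -  26512625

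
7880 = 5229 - -2651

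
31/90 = 31/90 = 0.34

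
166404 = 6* 27734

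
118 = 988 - 870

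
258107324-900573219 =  - 642465895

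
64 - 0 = 64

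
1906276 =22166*86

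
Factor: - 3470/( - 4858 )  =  5^1*7^( - 1 )=5/7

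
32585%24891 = 7694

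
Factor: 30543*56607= 1728947601= 3^2*10181^1 * 18869^1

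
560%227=106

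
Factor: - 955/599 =-5^1 * 191^1*599^( - 1 ) 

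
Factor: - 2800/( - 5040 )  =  5/9 = 3^( - 2)*5^1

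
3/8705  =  3/8705 = 0.00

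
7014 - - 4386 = 11400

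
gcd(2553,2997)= 111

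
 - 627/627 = -1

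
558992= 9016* 62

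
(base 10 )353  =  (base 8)541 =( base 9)432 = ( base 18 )11B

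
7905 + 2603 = 10508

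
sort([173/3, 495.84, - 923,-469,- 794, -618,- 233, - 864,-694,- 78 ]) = [-923,-864,  -  794,-694,-618, - 469, - 233,-78,  173/3, 495.84 ] 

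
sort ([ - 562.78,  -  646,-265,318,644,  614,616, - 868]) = [ - 868, - 646,  -  562.78,-265,318, 614,616,644 ] 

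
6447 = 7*921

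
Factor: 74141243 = 11^1*31^1*41^1*5303^1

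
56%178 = 56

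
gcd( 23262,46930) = 2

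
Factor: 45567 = 3^2*61^1*83^1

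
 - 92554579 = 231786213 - 324340792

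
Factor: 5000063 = 151^1*33113^1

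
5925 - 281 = 5644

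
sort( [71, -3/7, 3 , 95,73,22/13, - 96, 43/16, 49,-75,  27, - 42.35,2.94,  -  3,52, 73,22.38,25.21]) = [-96,  -  75, - 42.35,-3 ,  -  3/7, 22/13,  43/16, 2.94, 3, 22.38, 25.21, 27 , 49, 52,71, 73, 73,95 ]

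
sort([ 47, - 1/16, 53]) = [ - 1/16, 47, 53]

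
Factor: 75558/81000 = 2^( - 2 )*3^(-3) * 5^ (  -  3 )*7^2*257^1 = 12593/13500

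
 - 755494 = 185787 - 941281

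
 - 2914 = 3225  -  6139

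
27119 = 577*47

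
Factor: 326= 2^1*163^1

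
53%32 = 21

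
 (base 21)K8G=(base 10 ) 9004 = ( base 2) 10001100101100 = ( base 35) 7C9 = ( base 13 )4138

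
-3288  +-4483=- 7771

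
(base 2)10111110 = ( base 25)7f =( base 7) 361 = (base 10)190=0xBE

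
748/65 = 748/65 = 11.51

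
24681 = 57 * 433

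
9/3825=1/425 = 0.00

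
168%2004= 168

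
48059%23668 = 723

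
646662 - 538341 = 108321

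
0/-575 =0/1 =- 0.00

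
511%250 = 11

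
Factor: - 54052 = - 2^2*13513^1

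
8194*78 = 639132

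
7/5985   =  1/855 = 0.00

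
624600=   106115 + 518485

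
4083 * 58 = 236814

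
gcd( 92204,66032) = 4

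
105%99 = 6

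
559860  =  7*79980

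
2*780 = 1560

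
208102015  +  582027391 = 790129406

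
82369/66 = 1248  +  1/66 = 1248.02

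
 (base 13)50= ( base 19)38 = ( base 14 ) 49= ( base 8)101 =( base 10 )65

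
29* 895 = 25955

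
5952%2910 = 132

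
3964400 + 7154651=11119051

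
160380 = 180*891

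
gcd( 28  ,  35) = 7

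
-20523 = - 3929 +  - 16594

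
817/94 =8 + 65/94 = 8.69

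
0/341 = 0  =  0.00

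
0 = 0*8105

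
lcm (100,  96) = 2400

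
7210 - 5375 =1835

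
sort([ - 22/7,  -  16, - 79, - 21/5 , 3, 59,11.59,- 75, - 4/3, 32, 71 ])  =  [ - 79, - 75, - 16, - 21/5, -22/7, - 4/3,3, 11.59,  32,  59,  71 ] 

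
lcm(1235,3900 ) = 74100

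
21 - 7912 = -7891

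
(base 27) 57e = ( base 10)3848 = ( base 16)F08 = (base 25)63n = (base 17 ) d56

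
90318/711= 127 + 7/237  =  127.03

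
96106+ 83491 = 179597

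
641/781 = 641/781 = 0.82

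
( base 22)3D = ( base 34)2B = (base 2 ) 1001111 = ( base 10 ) 79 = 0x4f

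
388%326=62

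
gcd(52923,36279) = 3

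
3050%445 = 380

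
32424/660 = 2702/55=49.13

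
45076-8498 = 36578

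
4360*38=165680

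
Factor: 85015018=2^1*11^1*3864319^1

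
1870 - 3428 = -1558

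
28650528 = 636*45048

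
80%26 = 2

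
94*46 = 4324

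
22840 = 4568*5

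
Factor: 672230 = 2^1*5^1 * 13^1*5171^1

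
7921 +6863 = 14784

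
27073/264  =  102 +145/264 = 102.55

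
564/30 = 18 + 4/5  =  18.80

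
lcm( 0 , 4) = 0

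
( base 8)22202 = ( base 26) DLC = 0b10010010000010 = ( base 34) 82U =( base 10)9346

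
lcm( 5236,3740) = 26180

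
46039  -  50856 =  - 4817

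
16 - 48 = -32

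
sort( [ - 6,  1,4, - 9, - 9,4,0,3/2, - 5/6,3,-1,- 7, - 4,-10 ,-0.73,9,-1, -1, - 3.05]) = [-10,-9 , - 9, - 7,-6, - 4, - 3.05, - 1, - 1,-1,-5/6,-0.73,0,1,3/2,3, 4, 4,9 ] 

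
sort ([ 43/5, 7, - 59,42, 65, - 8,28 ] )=[ - 59, - 8,7,43/5,28,42,65]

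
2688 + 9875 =12563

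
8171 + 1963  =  10134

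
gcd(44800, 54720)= 320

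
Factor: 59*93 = 5487 = 3^1*31^1*59^1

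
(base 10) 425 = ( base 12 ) 2B5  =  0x1A9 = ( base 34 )CH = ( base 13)269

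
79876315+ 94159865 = 174036180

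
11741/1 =11741 = 11741.00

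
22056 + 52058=74114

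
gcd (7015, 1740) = 5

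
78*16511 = 1287858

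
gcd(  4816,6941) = 1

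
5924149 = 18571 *319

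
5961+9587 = 15548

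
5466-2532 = 2934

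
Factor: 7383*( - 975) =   -  3^2*5^2*13^1*23^1*107^1=- 7198425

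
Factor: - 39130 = -2^1*5^1 * 7^1 * 13^1*43^1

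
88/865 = 88/865 =0.10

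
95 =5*19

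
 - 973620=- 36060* 27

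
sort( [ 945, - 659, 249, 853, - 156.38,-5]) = [ - 659, - 156.38, - 5, 249,853,945] 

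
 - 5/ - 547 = 5/547  =  0.01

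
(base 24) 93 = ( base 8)333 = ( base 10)219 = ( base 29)7G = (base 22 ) 9L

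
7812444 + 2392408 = 10204852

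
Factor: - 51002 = -2^1 *7^1*3643^1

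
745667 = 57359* 13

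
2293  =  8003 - 5710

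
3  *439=1317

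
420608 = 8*52576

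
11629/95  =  122 + 39/95= 122.41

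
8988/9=998+2/3 = 998.67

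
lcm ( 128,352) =1408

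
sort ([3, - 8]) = [ - 8, 3]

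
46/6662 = 23/3331 = 0.01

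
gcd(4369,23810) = 1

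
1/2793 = 1/2793= 0.00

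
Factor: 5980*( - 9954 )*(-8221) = 489354367320 = 2^3*3^2*5^1*7^1*13^1*23^1*79^1*8221^1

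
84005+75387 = 159392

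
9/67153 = 9/67153 = 0.00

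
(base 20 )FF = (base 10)315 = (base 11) 267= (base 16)13b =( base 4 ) 10323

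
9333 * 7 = 65331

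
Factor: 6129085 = 5^1 *1225817^1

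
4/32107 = 4/32107 = 0.00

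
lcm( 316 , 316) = 316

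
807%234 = 105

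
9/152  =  9/152= 0.06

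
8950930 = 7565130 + 1385800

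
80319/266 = 80319/266 = 301.95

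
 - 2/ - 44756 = 1/22378 = 0.00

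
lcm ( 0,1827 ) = 0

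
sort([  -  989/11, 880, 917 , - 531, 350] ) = [ - 531, - 989/11, 350 , 880,917 ]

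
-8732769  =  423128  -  9155897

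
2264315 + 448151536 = 450415851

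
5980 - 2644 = 3336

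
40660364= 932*43627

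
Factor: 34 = 2^1*17^1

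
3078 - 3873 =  - 795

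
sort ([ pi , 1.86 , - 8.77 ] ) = [ - 8.77, 1.86,  pi ]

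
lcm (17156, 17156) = 17156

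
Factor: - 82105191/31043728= -2^ (-4)  *  3^3* 7^1*157^1* 2767^1 * 1940233^(  -  1) 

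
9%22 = 9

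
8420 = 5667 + 2753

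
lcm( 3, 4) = 12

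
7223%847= 447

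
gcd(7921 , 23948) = 1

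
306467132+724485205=1030952337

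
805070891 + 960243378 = 1765314269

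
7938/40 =3969/20=198.45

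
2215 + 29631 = 31846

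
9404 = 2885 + 6519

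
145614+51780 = 197394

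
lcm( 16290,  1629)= 16290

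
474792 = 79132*6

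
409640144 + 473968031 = 883608175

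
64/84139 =64/84139=0.00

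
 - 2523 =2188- 4711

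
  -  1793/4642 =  - 1  +  259/422=- 0.39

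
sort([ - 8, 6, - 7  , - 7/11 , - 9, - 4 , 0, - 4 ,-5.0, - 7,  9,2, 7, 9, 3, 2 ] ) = [  -  9, - 8, - 7, - 7 ,-5.0, - 4, - 4, - 7/11,0 , 2, 2, 3, 6, 7, 9,  9]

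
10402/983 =10  +  572/983 = 10.58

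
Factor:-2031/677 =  - 3^1 = -3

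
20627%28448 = 20627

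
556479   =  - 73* ( - 7623)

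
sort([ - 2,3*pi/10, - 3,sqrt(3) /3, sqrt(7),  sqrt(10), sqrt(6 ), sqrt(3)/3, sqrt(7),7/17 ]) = [ - 3, - 2,7/17,sqrt(3 ) /3,sqrt ( 3)/3, 3*pi/10,sqrt( 6),sqrt( 7),sqrt( 7 ),sqrt(10) ]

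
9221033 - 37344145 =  - 28123112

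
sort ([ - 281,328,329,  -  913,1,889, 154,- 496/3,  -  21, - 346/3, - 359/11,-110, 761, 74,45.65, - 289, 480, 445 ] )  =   [ - 913 ,  -  289, - 281, - 496/3, - 346/3,-110,-359/11, - 21, 1, 45.65,  74, 154, 328, 329 , 445, 480,761,889]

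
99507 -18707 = 80800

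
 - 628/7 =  - 90 + 2/7=-  89.71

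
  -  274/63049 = -1 + 62775/63049 = - 0.00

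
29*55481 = 1608949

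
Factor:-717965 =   -  5^1*143593^1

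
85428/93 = 918 + 18/31 = 918.58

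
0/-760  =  0/1 = - 0.00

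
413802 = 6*68967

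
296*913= 270248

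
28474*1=28474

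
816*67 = 54672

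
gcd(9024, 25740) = 12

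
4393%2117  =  159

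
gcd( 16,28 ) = 4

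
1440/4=360 = 360.00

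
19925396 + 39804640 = 59730036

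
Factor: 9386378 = 2^1* 4693189^1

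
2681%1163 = 355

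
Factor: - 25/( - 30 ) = 5/6 = 2^( - 1 )*3^(-1 )*5^1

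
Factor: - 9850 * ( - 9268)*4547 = 2^3*5^2*7^1*197^1 * 331^1*4547^1  =  415094720600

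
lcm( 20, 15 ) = 60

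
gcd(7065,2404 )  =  1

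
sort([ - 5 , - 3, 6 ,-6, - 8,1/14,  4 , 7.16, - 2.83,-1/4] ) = [ - 8,-6, -5 , - 3, - 2.83 , - 1/4, 1/14,4, 6, 7.16] 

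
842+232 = 1074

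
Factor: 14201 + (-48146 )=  - 3^1*5^1*31^1*73^1= - 33945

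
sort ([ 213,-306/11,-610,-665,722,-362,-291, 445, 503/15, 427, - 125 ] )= [ - 665, -610, - 362, - 291,-125,-306/11,503/15, 213, 427, 445,722]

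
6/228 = 1/38 = 0.03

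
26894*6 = 161364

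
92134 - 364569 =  - 272435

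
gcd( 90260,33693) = 1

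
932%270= 122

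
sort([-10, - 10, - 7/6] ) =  [ -10, - 10, - 7/6]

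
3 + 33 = 36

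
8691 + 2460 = 11151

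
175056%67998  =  39060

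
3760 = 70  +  3690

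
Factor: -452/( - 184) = 2^( - 1 )*23^(-1) *113^1 = 113/46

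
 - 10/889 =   -  1 + 879/889  =  -0.01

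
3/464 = 3/464 = 0.01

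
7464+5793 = 13257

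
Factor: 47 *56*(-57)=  - 2^3*3^1*7^1*19^1*47^1 = -  150024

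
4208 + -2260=1948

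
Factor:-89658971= - 89658971^1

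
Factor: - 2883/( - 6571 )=3^1 * 31^2*6571^ (  -  1)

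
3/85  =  3/85 = 0.04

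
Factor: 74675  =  5^2*29^1*103^1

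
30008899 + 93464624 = 123473523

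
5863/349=16 + 279/349 = 16.80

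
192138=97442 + 94696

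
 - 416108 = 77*( - 5404 ) 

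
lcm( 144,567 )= 9072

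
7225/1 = 7225   =  7225.00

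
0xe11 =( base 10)3601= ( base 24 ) 661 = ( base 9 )4841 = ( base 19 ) 9ia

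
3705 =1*3705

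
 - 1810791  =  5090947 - 6901738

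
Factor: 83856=2^4*3^1*1747^1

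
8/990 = 4/495 =0.01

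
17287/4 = 17287/4 = 4321.75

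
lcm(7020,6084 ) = 91260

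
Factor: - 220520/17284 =-370/29 = -2^1*5^1 * 29^ ( -1 )*37^1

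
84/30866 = 42/15433= 0.00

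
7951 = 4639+3312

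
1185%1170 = 15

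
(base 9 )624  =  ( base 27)IM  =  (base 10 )508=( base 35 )ei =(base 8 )774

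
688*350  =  240800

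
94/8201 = 94/8201 = 0.01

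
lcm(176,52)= 2288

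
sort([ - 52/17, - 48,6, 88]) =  [-48, - 52/17,6,88]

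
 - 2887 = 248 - 3135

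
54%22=10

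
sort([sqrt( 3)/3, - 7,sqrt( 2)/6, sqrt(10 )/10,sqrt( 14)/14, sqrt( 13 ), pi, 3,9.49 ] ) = [ - 7, sqrt(2)/6, sqrt( 14) /14, sqrt( 10)/10,sqrt(3) /3, 3, pi, sqrt( 13 ), 9.49] 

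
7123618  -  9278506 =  - 2154888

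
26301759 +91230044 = 117531803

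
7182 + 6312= 13494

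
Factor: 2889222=2^1*3^1 * 7^1*68791^1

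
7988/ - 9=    - 7988/9 = -887.56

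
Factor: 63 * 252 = 2^2*3^4*7^2 = 15876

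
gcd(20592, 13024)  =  176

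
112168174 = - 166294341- - 278462515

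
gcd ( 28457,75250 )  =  1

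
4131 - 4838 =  - 707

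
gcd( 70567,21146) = 1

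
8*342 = 2736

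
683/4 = 170  +  3/4 = 170.75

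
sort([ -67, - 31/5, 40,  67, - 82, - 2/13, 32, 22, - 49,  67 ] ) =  [-82, - 67, - 49,-31/5, - 2/13,22, 32 , 40, 67, 67] 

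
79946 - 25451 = 54495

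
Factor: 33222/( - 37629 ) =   -  2^1*3^( - 1 )*7^2 * 37^ ( - 1)  =  - 98/111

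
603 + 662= 1265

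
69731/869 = 69731/869 = 80.24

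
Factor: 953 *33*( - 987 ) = -31040163 = - 3^2*7^1*11^1 * 47^1 *953^1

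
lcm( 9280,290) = 9280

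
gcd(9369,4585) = 1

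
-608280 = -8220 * 74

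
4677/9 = 1559/3 = 519.67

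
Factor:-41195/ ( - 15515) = 77/29 = 7^1*11^1*29^(  -  1 )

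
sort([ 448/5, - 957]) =[ - 957,448/5]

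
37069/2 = 37069/2 =18534.50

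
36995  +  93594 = 130589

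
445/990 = 89/198 = 0.45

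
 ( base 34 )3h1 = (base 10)4047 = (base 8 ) 7717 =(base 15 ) 12ec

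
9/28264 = 9/28264= 0.00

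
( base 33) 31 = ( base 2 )1100100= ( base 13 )79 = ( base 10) 100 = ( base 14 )72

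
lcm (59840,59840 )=59840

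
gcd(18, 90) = 18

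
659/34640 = 659/34640 = 0.02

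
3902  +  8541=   12443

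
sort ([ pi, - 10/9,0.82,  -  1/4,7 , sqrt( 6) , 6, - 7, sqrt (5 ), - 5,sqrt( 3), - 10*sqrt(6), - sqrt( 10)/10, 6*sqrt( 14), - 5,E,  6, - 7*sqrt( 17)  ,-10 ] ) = [ -7*sqrt(17),-10*sqrt( 6), - 10, - 7, -5,  -  5, - 10/9,  -  sqrt( 10) /10, - 1/4,0.82, sqrt( 3),sqrt( 5),sqrt( 6),E, pi,6,6,  7,6*sqrt( 14)] 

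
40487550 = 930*43535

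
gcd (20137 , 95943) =1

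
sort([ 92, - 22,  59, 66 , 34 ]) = [ - 22, 34, 59,  66, 92 ]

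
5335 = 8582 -3247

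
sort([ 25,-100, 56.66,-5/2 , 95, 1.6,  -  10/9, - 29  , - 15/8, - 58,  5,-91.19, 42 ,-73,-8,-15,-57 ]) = [-100 ,-91.19 ,-73,-58, - 57 , - 29,-15,-8, - 5/2, - 15/8,-10/9,  1.6,5,25, 42 , 56.66,95 ]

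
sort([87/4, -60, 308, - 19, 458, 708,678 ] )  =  [ - 60,  -  19,87/4, 308 , 458,678, 708 ] 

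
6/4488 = 1/748 = 0.00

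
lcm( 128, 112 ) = 896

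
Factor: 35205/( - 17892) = - 11735/5964 = - 2^ (- 2 )*3^( - 1 )* 5^1*7^( - 1 )*71^ ( - 1)  *2347^1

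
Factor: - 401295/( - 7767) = 155/3 = 3^(-1 )*5^1 *31^1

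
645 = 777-132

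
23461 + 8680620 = 8704081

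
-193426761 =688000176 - 881426937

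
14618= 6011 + 8607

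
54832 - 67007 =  - 12175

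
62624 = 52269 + 10355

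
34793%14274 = 6245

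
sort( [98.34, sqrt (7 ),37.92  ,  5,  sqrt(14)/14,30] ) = [ sqrt(14 ) /14,sqrt(7),5,30, 37.92, 98.34] 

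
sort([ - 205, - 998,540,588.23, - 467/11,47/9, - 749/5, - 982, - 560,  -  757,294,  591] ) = [ - 998,  -  982,-757, - 560, - 205, - 749/5,-467/11 , 47/9, 294, 540, 588.23  ,  591 ] 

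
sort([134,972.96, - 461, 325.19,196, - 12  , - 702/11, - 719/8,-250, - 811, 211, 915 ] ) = [-811, - 461 , - 250, - 719/8,-702/11, - 12, 134, 196, 211, 325.19,915, 972.96 ]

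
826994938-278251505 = 548743433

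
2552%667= 551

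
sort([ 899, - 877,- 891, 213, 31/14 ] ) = [-891, - 877, 31/14 , 213,899] 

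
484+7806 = 8290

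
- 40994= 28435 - 69429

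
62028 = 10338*6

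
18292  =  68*269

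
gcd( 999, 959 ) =1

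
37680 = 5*7536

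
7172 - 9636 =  - 2464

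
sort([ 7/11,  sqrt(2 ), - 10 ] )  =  [ - 10,7/11,sqrt(2)]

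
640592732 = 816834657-176241925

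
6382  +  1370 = 7752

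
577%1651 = 577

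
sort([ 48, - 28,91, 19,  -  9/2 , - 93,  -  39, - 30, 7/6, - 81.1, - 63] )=[ - 93, - 81.1, - 63, - 39, -30, - 28, - 9/2,7/6 , 19, 48, 91]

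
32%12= 8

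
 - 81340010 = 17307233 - 98647243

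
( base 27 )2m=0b1001100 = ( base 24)34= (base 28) 2k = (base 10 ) 76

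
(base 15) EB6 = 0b110011111001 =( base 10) 3321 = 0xcf9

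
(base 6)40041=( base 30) 5NJ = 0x1459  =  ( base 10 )5209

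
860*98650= 84839000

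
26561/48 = 553+17/48 = 553.35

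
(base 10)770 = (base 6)3322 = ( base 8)1402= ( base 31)oq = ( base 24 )182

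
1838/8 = 919/4 =229.75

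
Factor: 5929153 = 31^1*193^1*991^1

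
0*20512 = 0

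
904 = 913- 9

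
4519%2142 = 235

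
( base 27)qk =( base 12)502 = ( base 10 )722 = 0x2d2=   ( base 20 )1g2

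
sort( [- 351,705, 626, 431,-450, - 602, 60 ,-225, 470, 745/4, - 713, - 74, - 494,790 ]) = [ - 713,-602,-494, - 450,  -  351,-225,-74,60, 745/4,431, 470,626, 705,790]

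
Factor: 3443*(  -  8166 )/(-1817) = 2^1*3^1*11^1*23^(  -  1 )*79^( - 1 )*313^1*1361^1 = 28115538/1817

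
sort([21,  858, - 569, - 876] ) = [ - 876, - 569, 21, 858]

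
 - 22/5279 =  - 22/5279  =  - 0.00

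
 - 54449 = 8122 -62571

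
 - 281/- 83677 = 281/83677 = 0.00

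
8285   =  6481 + 1804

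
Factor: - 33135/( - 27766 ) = 2^( - 1 )*3^1*5^1*47^2*13883^( - 1 )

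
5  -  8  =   - 3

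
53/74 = 53/74 = 0.72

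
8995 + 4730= 13725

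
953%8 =1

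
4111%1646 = 819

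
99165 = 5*19833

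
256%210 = 46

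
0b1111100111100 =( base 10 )7996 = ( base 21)i2g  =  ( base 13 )3841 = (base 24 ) DL4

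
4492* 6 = 26952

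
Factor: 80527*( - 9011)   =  -9011^1 * 80527^1 =- 725628797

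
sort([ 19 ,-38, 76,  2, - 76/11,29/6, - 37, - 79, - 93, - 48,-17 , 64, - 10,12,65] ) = [ - 93,- 79,  -  48,- 38 , - 37, - 17, - 10, - 76/11,2,29/6 , 12, 19,64, 65, 76 ] 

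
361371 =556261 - 194890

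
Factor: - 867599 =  - 83^1*10453^1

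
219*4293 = 940167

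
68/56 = 1  +  3/14 = 1.21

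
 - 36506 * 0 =0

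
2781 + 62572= 65353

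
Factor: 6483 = 3^1*2161^1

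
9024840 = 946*9540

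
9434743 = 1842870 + 7591873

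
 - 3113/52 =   -  60+7/52 = - 59.87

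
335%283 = 52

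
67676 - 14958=52718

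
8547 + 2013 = 10560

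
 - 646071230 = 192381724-838452954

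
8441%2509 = 914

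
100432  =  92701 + 7731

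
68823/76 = 905 + 43/76=905.57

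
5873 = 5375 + 498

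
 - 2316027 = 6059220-8375247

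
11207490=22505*498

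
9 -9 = 0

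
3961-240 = 3721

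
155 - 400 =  - 245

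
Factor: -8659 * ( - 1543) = 13360837 = 7^1*1237^1* 1543^1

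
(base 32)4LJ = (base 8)11263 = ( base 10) 4787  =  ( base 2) 1001010110011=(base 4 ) 1022303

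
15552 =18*864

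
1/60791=1/60791=0.00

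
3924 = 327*12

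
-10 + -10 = -20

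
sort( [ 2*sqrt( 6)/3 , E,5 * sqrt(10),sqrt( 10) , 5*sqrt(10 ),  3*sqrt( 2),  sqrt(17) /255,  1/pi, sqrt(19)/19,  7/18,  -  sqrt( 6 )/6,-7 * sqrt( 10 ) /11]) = [ - 7*sqrt( 10 ) /11,-sqrt(6)/6,sqrt( 17) /255,sqrt(19)/19, 1/pi,7/18, 2*sqrt(6)/3,E, sqrt(10 ),  3 *sqrt(2 ),  5*sqrt( 10),5*sqrt(10 )] 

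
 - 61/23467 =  - 61/23467  =  - 0.00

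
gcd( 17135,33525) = 745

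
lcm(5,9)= 45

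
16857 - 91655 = -74798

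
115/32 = 3 + 19/32 = 3.59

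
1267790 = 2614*485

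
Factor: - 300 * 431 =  - 2^2*3^1*5^2*431^1= - 129300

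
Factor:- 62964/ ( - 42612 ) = 99/67  =  3^2 * 11^1*67^ (-1) 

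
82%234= 82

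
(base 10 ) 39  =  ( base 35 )14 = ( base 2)100111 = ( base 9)43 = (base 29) 1A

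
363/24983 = 363/24983 = 0.01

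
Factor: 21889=7^1*53^1*59^1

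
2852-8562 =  - 5710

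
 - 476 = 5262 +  - 5738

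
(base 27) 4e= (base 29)46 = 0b1111010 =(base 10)122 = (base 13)95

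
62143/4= 15535 + 3/4 = 15535.75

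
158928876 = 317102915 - 158174039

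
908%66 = 50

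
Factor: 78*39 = 3042 =2^1*3^2*13^2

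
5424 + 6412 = 11836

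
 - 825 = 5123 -5948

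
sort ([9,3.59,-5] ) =[ - 5, 3.59, 9]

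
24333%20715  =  3618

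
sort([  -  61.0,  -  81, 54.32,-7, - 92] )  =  [ - 92, -81 , - 61.0 , - 7,  54.32]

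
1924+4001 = 5925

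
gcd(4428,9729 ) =9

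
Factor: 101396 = 2^2*25349^1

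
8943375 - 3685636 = 5257739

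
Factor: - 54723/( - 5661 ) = 3^( - 1)*29^1 = 29/3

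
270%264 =6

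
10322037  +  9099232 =19421269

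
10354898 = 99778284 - 89423386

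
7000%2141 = 577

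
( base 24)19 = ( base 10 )33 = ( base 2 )100001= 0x21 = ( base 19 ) 1E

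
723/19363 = 723/19363  =  0.04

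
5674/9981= 5674/9981 = 0.57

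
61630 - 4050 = 57580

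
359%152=55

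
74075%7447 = 7052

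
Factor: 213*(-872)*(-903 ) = 2^3*3^2*7^1 *43^1*71^1*109^1 = 167719608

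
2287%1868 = 419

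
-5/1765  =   - 1/353 = - 0.00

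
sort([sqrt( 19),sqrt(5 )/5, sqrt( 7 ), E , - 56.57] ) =[ - 56.57,sqrt(5) /5 , sqrt( 7), E, sqrt(19 )] 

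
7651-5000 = 2651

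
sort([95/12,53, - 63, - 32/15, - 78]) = [ - 78,-63, - 32/15,95/12,53] 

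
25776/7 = 25776/7 = 3682.29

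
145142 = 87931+57211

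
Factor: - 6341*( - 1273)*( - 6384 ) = - 51532241712 = -  2^4*3^1*7^1*17^1*19^2 *67^1 * 373^1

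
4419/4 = 4419/4 = 1104.75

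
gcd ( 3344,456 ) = 152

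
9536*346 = 3299456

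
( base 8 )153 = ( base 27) 3q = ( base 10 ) 107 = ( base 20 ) 57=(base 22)4j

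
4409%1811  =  787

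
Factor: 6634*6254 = 2^2*31^1*53^1*59^1*107^1  =  41489036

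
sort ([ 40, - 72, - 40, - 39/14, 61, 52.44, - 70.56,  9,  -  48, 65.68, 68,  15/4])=[ - 72, - 70.56, - 48,-40,-39/14,15/4, 9, 40, 52.44, 61,65.68, 68 ]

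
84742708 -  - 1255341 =85998049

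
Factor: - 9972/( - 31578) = 2^1 * 3^1*19^( - 1 ) =6/19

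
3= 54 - 51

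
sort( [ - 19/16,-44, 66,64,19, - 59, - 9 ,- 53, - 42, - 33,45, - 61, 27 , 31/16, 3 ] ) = [ - 61,  -  59,-53, - 44,-42, - 33,- 9, - 19/16, 31/16,3, 19,  27, 45, 64, 66]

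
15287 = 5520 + 9767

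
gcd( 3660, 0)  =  3660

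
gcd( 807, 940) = 1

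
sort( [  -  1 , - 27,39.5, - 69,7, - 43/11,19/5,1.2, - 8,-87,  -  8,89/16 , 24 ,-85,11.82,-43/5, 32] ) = [ - 87, - 85, - 69,-27, - 43/5, - 8,-8, - 43/11, - 1,  1.2, 19/5,89/16,7, 11.82,24,32, 39.5] 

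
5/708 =5/708 = 0.01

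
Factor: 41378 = 2^1*17^1*1217^1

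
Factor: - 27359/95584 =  - 2^( - 5)*29^( - 1)*103^(- 1)*109^1*  251^1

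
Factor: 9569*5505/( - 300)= - 3511823/20=-  2^ ( - 2 )*5^( - 1 )*7^1*367^1*1367^1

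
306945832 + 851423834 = 1158369666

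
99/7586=99/7586=0.01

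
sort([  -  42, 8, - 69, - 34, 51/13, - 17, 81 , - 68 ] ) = [ - 69 , - 68, - 42, - 34, - 17, 51/13 , 8, 81 ]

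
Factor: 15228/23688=2^( - 1)*3^2 * 7^ (-1) = 9/14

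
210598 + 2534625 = 2745223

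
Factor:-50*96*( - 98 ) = 2^7*3^1 *5^2*7^2 = 470400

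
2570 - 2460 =110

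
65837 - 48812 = 17025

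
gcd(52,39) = 13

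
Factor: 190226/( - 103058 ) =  - 227^( - 1)*419^1 = -419/227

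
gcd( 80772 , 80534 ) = 2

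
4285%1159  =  808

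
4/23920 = 1/5980 =0.00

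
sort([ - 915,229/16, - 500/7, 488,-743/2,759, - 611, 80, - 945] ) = [-945  ,  -  915, - 611, - 743/2,  -  500/7,  229/16,80,  488,759] 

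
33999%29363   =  4636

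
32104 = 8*4013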